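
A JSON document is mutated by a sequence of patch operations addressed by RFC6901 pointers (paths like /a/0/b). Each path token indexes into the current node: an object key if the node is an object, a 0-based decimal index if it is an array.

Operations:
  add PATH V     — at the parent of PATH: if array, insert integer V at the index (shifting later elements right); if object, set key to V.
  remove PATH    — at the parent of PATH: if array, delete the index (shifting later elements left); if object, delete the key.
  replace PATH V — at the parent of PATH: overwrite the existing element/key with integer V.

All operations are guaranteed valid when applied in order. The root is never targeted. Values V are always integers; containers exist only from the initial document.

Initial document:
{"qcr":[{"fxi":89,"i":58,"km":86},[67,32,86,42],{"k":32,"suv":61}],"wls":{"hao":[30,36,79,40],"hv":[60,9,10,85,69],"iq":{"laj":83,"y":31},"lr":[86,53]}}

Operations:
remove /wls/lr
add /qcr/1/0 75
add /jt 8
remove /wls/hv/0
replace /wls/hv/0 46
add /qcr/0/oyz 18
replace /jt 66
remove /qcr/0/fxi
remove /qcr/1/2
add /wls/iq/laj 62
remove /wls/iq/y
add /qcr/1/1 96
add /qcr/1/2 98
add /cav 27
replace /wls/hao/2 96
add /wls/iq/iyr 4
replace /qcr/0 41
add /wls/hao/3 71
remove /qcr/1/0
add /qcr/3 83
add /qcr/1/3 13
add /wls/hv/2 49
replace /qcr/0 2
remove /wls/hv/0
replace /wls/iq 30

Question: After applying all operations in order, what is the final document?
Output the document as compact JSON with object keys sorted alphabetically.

Answer: {"cav":27,"jt":66,"qcr":[2,[96,98,67,13,86,42],{"k":32,"suv":61},83],"wls":{"hao":[30,36,96,71,40],"hv":[10,49,85,69],"iq":30}}

Derivation:
After op 1 (remove /wls/lr): {"qcr":[{"fxi":89,"i":58,"km":86},[67,32,86,42],{"k":32,"suv":61}],"wls":{"hao":[30,36,79,40],"hv":[60,9,10,85,69],"iq":{"laj":83,"y":31}}}
After op 2 (add /qcr/1/0 75): {"qcr":[{"fxi":89,"i":58,"km":86},[75,67,32,86,42],{"k":32,"suv":61}],"wls":{"hao":[30,36,79,40],"hv":[60,9,10,85,69],"iq":{"laj":83,"y":31}}}
After op 3 (add /jt 8): {"jt":8,"qcr":[{"fxi":89,"i":58,"km":86},[75,67,32,86,42],{"k":32,"suv":61}],"wls":{"hao":[30,36,79,40],"hv":[60,9,10,85,69],"iq":{"laj":83,"y":31}}}
After op 4 (remove /wls/hv/0): {"jt":8,"qcr":[{"fxi":89,"i":58,"km":86},[75,67,32,86,42],{"k":32,"suv":61}],"wls":{"hao":[30,36,79,40],"hv":[9,10,85,69],"iq":{"laj":83,"y":31}}}
After op 5 (replace /wls/hv/0 46): {"jt":8,"qcr":[{"fxi":89,"i":58,"km":86},[75,67,32,86,42],{"k":32,"suv":61}],"wls":{"hao":[30,36,79,40],"hv":[46,10,85,69],"iq":{"laj":83,"y":31}}}
After op 6 (add /qcr/0/oyz 18): {"jt":8,"qcr":[{"fxi":89,"i":58,"km":86,"oyz":18},[75,67,32,86,42],{"k":32,"suv":61}],"wls":{"hao":[30,36,79,40],"hv":[46,10,85,69],"iq":{"laj":83,"y":31}}}
After op 7 (replace /jt 66): {"jt":66,"qcr":[{"fxi":89,"i":58,"km":86,"oyz":18},[75,67,32,86,42],{"k":32,"suv":61}],"wls":{"hao":[30,36,79,40],"hv":[46,10,85,69],"iq":{"laj":83,"y":31}}}
After op 8 (remove /qcr/0/fxi): {"jt":66,"qcr":[{"i":58,"km":86,"oyz":18},[75,67,32,86,42],{"k":32,"suv":61}],"wls":{"hao":[30,36,79,40],"hv":[46,10,85,69],"iq":{"laj":83,"y":31}}}
After op 9 (remove /qcr/1/2): {"jt":66,"qcr":[{"i":58,"km":86,"oyz":18},[75,67,86,42],{"k":32,"suv":61}],"wls":{"hao":[30,36,79,40],"hv":[46,10,85,69],"iq":{"laj":83,"y":31}}}
After op 10 (add /wls/iq/laj 62): {"jt":66,"qcr":[{"i":58,"km":86,"oyz":18},[75,67,86,42],{"k":32,"suv":61}],"wls":{"hao":[30,36,79,40],"hv":[46,10,85,69],"iq":{"laj":62,"y":31}}}
After op 11 (remove /wls/iq/y): {"jt":66,"qcr":[{"i":58,"km":86,"oyz":18},[75,67,86,42],{"k":32,"suv":61}],"wls":{"hao":[30,36,79,40],"hv":[46,10,85,69],"iq":{"laj":62}}}
After op 12 (add /qcr/1/1 96): {"jt":66,"qcr":[{"i":58,"km":86,"oyz":18},[75,96,67,86,42],{"k":32,"suv":61}],"wls":{"hao":[30,36,79,40],"hv":[46,10,85,69],"iq":{"laj":62}}}
After op 13 (add /qcr/1/2 98): {"jt":66,"qcr":[{"i":58,"km":86,"oyz":18},[75,96,98,67,86,42],{"k":32,"suv":61}],"wls":{"hao":[30,36,79,40],"hv":[46,10,85,69],"iq":{"laj":62}}}
After op 14 (add /cav 27): {"cav":27,"jt":66,"qcr":[{"i":58,"km":86,"oyz":18},[75,96,98,67,86,42],{"k":32,"suv":61}],"wls":{"hao":[30,36,79,40],"hv":[46,10,85,69],"iq":{"laj":62}}}
After op 15 (replace /wls/hao/2 96): {"cav":27,"jt":66,"qcr":[{"i":58,"km":86,"oyz":18},[75,96,98,67,86,42],{"k":32,"suv":61}],"wls":{"hao":[30,36,96,40],"hv":[46,10,85,69],"iq":{"laj":62}}}
After op 16 (add /wls/iq/iyr 4): {"cav":27,"jt":66,"qcr":[{"i":58,"km":86,"oyz":18},[75,96,98,67,86,42],{"k":32,"suv":61}],"wls":{"hao":[30,36,96,40],"hv":[46,10,85,69],"iq":{"iyr":4,"laj":62}}}
After op 17 (replace /qcr/0 41): {"cav":27,"jt":66,"qcr":[41,[75,96,98,67,86,42],{"k":32,"suv":61}],"wls":{"hao":[30,36,96,40],"hv":[46,10,85,69],"iq":{"iyr":4,"laj":62}}}
After op 18 (add /wls/hao/3 71): {"cav":27,"jt":66,"qcr":[41,[75,96,98,67,86,42],{"k":32,"suv":61}],"wls":{"hao":[30,36,96,71,40],"hv":[46,10,85,69],"iq":{"iyr":4,"laj":62}}}
After op 19 (remove /qcr/1/0): {"cav":27,"jt":66,"qcr":[41,[96,98,67,86,42],{"k":32,"suv":61}],"wls":{"hao":[30,36,96,71,40],"hv":[46,10,85,69],"iq":{"iyr":4,"laj":62}}}
After op 20 (add /qcr/3 83): {"cav":27,"jt":66,"qcr":[41,[96,98,67,86,42],{"k":32,"suv":61},83],"wls":{"hao":[30,36,96,71,40],"hv":[46,10,85,69],"iq":{"iyr":4,"laj":62}}}
After op 21 (add /qcr/1/3 13): {"cav":27,"jt":66,"qcr":[41,[96,98,67,13,86,42],{"k":32,"suv":61},83],"wls":{"hao":[30,36,96,71,40],"hv":[46,10,85,69],"iq":{"iyr":4,"laj":62}}}
After op 22 (add /wls/hv/2 49): {"cav":27,"jt":66,"qcr":[41,[96,98,67,13,86,42],{"k":32,"suv":61},83],"wls":{"hao":[30,36,96,71,40],"hv":[46,10,49,85,69],"iq":{"iyr":4,"laj":62}}}
After op 23 (replace /qcr/0 2): {"cav":27,"jt":66,"qcr":[2,[96,98,67,13,86,42],{"k":32,"suv":61},83],"wls":{"hao":[30,36,96,71,40],"hv":[46,10,49,85,69],"iq":{"iyr":4,"laj":62}}}
After op 24 (remove /wls/hv/0): {"cav":27,"jt":66,"qcr":[2,[96,98,67,13,86,42],{"k":32,"suv":61},83],"wls":{"hao":[30,36,96,71,40],"hv":[10,49,85,69],"iq":{"iyr":4,"laj":62}}}
After op 25 (replace /wls/iq 30): {"cav":27,"jt":66,"qcr":[2,[96,98,67,13,86,42],{"k":32,"suv":61},83],"wls":{"hao":[30,36,96,71,40],"hv":[10,49,85,69],"iq":30}}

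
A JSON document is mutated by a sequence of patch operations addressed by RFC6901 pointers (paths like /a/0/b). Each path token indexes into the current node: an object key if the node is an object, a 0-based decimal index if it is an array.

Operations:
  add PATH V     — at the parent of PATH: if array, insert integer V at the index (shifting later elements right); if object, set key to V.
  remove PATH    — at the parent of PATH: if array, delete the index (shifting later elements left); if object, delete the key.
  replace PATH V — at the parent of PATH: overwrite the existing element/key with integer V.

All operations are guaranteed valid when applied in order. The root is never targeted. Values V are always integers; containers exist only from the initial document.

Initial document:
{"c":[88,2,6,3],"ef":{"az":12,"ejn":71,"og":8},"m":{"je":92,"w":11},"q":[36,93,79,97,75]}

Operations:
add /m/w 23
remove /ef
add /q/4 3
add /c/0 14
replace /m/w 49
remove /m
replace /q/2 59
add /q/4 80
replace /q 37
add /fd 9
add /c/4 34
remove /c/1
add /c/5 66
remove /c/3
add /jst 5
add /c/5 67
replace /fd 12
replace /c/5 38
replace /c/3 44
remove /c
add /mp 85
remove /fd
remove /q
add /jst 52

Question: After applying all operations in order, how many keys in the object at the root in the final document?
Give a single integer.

After op 1 (add /m/w 23): {"c":[88,2,6,3],"ef":{"az":12,"ejn":71,"og":8},"m":{"je":92,"w":23},"q":[36,93,79,97,75]}
After op 2 (remove /ef): {"c":[88,2,6,3],"m":{"je":92,"w":23},"q":[36,93,79,97,75]}
After op 3 (add /q/4 3): {"c":[88,2,6,3],"m":{"je":92,"w":23},"q":[36,93,79,97,3,75]}
After op 4 (add /c/0 14): {"c":[14,88,2,6,3],"m":{"je":92,"w":23},"q":[36,93,79,97,3,75]}
After op 5 (replace /m/w 49): {"c":[14,88,2,6,3],"m":{"je":92,"w":49},"q":[36,93,79,97,3,75]}
After op 6 (remove /m): {"c":[14,88,2,6,3],"q":[36,93,79,97,3,75]}
After op 7 (replace /q/2 59): {"c":[14,88,2,6,3],"q":[36,93,59,97,3,75]}
After op 8 (add /q/4 80): {"c":[14,88,2,6,3],"q":[36,93,59,97,80,3,75]}
After op 9 (replace /q 37): {"c":[14,88,2,6,3],"q":37}
After op 10 (add /fd 9): {"c":[14,88,2,6,3],"fd":9,"q":37}
After op 11 (add /c/4 34): {"c":[14,88,2,6,34,3],"fd":9,"q":37}
After op 12 (remove /c/1): {"c":[14,2,6,34,3],"fd":9,"q":37}
After op 13 (add /c/5 66): {"c":[14,2,6,34,3,66],"fd":9,"q":37}
After op 14 (remove /c/3): {"c":[14,2,6,3,66],"fd":9,"q":37}
After op 15 (add /jst 5): {"c":[14,2,6,3,66],"fd":9,"jst":5,"q":37}
After op 16 (add /c/5 67): {"c":[14,2,6,3,66,67],"fd":9,"jst":5,"q":37}
After op 17 (replace /fd 12): {"c":[14,2,6,3,66,67],"fd":12,"jst":5,"q":37}
After op 18 (replace /c/5 38): {"c":[14,2,6,3,66,38],"fd":12,"jst":5,"q":37}
After op 19 (replace /c/3 44): {"c":[14,2,6,44,66,38],"fd":12,"jst":5,"q":37}
After op 20 (remove /c): {"fd":12,"jst":5,"q":37}
After op 21 (add /mp 85): {"fd":12,"jst":5,"mp":85,"q":37}
After op 22 (remove /fd): {"jst":5,"mp":85,"q":37}
After op 23 (remove /q): {"jst":5,"mp":85}
After op 24 (add /jst 52): {"jst":52,"mp":85}
Size at the root: 2

Answer: 2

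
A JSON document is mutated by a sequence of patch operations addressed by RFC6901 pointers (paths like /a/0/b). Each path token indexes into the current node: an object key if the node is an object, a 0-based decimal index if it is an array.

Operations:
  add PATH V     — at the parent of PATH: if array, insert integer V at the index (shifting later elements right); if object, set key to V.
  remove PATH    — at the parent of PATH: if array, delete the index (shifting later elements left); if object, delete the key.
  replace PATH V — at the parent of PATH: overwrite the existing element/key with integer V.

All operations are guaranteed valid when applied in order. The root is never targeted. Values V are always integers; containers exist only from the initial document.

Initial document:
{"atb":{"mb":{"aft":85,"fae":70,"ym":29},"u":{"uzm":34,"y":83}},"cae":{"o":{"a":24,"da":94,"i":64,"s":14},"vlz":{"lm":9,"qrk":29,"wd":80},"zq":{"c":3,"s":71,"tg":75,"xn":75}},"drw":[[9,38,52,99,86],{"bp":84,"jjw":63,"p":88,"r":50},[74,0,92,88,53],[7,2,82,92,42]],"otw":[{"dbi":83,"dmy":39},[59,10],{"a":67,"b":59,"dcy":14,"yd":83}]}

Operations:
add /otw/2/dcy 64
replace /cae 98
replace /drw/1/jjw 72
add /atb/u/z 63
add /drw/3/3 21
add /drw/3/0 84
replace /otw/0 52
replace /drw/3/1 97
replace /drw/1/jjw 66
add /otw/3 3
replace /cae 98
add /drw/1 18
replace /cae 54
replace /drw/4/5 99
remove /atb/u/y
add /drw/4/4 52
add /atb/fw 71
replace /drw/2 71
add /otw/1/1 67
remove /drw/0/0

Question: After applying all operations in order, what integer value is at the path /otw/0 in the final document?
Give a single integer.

After op 1 (add /otw/2/dcy 64): {"atb":{"mb":{"aft":85,"fae":70,"ym":29},"u":{"uzm":34,"y":83}},"cae":{"o":{"a":24,"da":94,"i":64,"s":14},"vlz":{"lm":9,"qrk":29,"wd":80},"zq":{"c":3,"s":71,"tg":75,"xn":75}},"drw":[[9,38,52,99,86],{"bp":84,"jjw":63,"p":88,"r":50},[74,0,92,88,53],[7,2,82,92,42]],"otw":[{"dbi":83,"dmy":39},[59,10],{"a":67,"b":59,"dcy":64,"yd":83}]}
After op 2 (replace /cae 98): {"atb":{"mb":{"aft":85,"fae":70,"ym":29},"u":{"uzm":34,"y":83}},"cae":98,"drw":[[9,38,52,99,86],{"bp":84,"jjw":63,"p":88,"r":50},[74,0,92,88,53],[7,2,82,92,42]],"otw":[{"dbi":83,"dmy":39},[59,10],{"a":67,"b":59,"dcy":64,"yd":83}]}
After op 3 (replace /drw/1/jjw 72): {"atb":{"mb":{"aft":85,"fae":70,"ym":29},"u":{"uzm":34,"y":83}},"cae":98,"drw":[[9,38,52,99,86],{"bp":84,"jjw":72,"p":88,"r":50},[74,0,92,88,53],[7,2,82,92,42]],"otw":[{"dbi":83,"dmy":39},[59,10],{"a":67,"b":59,"dcy":64,"yd":83}]}
After op 4 (add /atb/u/z 63): {"atb":{"mb":{"aft":85,"fae":70,"ym":29},"u":{"uzm":34,"y":83,"z":63}},"cae":98,"drw":[[9,38,52,99,86],{"bp":84,"jjw":72,"p":88,"r":50},[74,0,92,88,53],[7,2,82,92,42]],"otw":[{"dbi":83,"dmy":39},[59,10],{"a":67,"b":59,"dcy":64,"yd":83}]}
After op 5 (add /drw/3/3 21): {"atb":{"mb":{"aft":85,"fae":70,"ym":29},"u":{"uzm":34,"y":83,"z":63}},"cae":98,"drw":[[9,38,52,99,86],{"bp":84,"jjw":72,"p":88,"r":50},[74,0,92,88,53],[7,2,82,21,92,42]],"otw":[{"dbi":83,"dmy":39},[59,10],{"a":67,"b":59,"dcy":64,"yd":83}]}
After op 6 (add /drw/3/0 84): {"atb":{"mb":{"aft":85,"fae":70,"ym":29},"u":{"uzm":34,"y":83,"z":63}},"cae":98,"drw":[[9,38,52,99,86],{"bp":84,"jjw":72,"p":88,"r":50},[74,0,92,88,53],[84,7,2,82,21,92,42]],"otw":[{"dbi":83,"dmy":39},[59,10],{"a":67,"b":59,"dcy":64,"yd":83}]}
After op 7 (replace /otw/0 52): {"atb":{"mb":{"aft":85,"fae":70,"ym":29},"u":{"uzm":34,"y":83,"z":63}},"cae":98,"drw":[[9,38,52,99,86],{"bp":84,"jjw":72,"p":88,"r":50},[74,0,92,88,53],[84,7,2,82,21,92,42]],"otw":[52,[59,10],{"a":67,"b":59,"dcy":64,"yd":83}]}
After op 8 (replace /drw/3/1 97): {"atb":{"mb":{"aft":85,"fae":70,"ym":29},"u":{"uzm":34,"y":83,"z":63}},"cae":98,"drw":[[9,38,52,99,86],{"bp":84,"jjw":72,"p":88,"r":50},[74,0,92,88,53],[84,97,2,82,21,92,42]],"otw":[52,[59,10],{"a":67,"b":59,"dcy":64,"yd":83}]}
After op 9 (replace /drw/1/jjw 66): {"atb":{"mb":{"aft":85,"fae":70,"ym":29},"u":{"uzm":34,"y":83,"z":63}},"cae":98,"drw":[[9,38,52,99,86],{"bp":84,"jjw":66,"p":88,"r":50},[74,0,92,88,53],[84,97,2,82,21,92,42]],"otw":[52,[59,10],{"a":67,"b":59,"dcy":64,"yd":83}]}
After op 10 (add /otw/3 3): {"atb":{"mb":{"aft":85,"fae":70,"ym":29},"u":{"uzm":34,"y":83,"z":63}},"cae":98,"drw":[[9,38,52,99,86],{"bp":84,"jjw":66,"p":88,"r":50},[74,0,92,88,53],[84,97,2,82,21,92,42]],"otw":[52,[59,10],{"a":67,"b":59,"dcy":64,"yd":83},3]}
After op 11 (replace /cae 98): {"atb":{"mb":{"aft":85,"fae":70,"ym":29},"u":{"uzm":34,"y":83,"z":63}},"cae":98,"drw":[[9,38,52,99,86],{"bp":84,"jjw":66,"p":88,"r":50},[74,0,92,88,53],[84,97,2,82,21,92,42]],"otw":[52,[59,10],{"a":67,"b":59,"dcy":64,"yd":83},3]}
After op 12 (add /drw/1 18): {"atb":{"mb":{"aft":85,"fae":70,"ym":29},"u":{"uzm":34,"y":83,"z":63}},"cae":98,"drw":[[9,38,52,99,86],18,{"bp":84,"jjw":66,"p":88,"r":50},[74,0,92,88,53],[84,97,2,82,21,92,42]],"otw":[52,[59,10],{"a":67,"b":59,"dcy":64,"yd":83},3]}
After op 13 (replace /cae 54): {"atb":{"mb":{"aft":85,"fae":70,"ym":29},"u":{"uzm":34,"y":83,"z":63}},"cae":54,"drw":[[9,38,52,99,86],18,{"bp":84,"jjw":66,"p":88,"r":50},[74,0,92,88,53],[84,97,2,82,21,92,42]],"otw":[52,[59,10],{"a":67,"b":59,"dcy":64,"yd":83},3]}
After op 14 (replace /drw/4/5 99): {"atb":{"mb":{"aft":85,"fae":70,"ym":29},"u":{"uzm":34,"y":83,"z":63}},"cae":54,"drw":[[9,38,52,99,86],18,{"bp":84,"jjw":66,"p":88,"r":50},[74,0,92,88,53],[84,97,2,82,21,99,42]],"otw":[52,[59,10],{"a":67,"b":59,"dcy":64,"yd":83},3]}
After op 15 (remove /atb/u/y): {"atb":{"mb":{"aft":85,"fae":70,"ym":29},"u":{"uzm":34,"z":63}},"cae":54,"drw":[[9,38,52,99,86],18,{"bp":84,"jjw":66,"p":88,"r":50},[74,0,92,88,53],[84,97,2,82,21,99,42]],"otw":[52,[59,10],{"a":67,"b":59,"dcy":64,"yd":83},3]}
After op 16 (add /drw/4/4 52): {"atb":{"mb":{"aft":85,"fae":70,"ym":29},"u":{"uzm":34,"z":63}},"cae":54,"drw":[[9,38,52,99,86],18,{"bp":84,"jjw":66,"p":88,"r":50},[74,0,92,88,53],[84,97,2,82,52,21,99,42]],"otw":[52,[59,10],{"a":67,"b":59,"dcy":64,"yd":83},3]}
After op 17 (add /atb/fw 71): {"atb":{"fw":71,"mb":{"aft":85,"fae":70,"ym":29},"u":{"uzm":34,"z":63}},"cae":54,"drw":[[9,38,52,99,86],18,{"bp":84,"jjw":66,"p":88,"r":50},[74,0,92,88,53],[84,97,2,82,52,21,99,42]],"otw":[52,[59,10],{"a":67,"b":59,"dcy":64,"yd":83},3]}
After op 18 (replace /drw/2 71): {"atb":{"fw":71,"mb":{"aft":85,"fae":70,"ym":29},"u":{"uzm":34,"z":63}},"cae":54,"drw":[[9,38,52,99,86],18,71,[74,0,92,88,53],[84,97,2,82,52,21,99,42]],"otw":[52,[59,10],{"a":67,"b":59,"dcy":64,"yd":83},3]}
After op 19 (add /otw/1/1 67): {"atb":{"fw":71,"mb":{"aft":85,"fae":70,"ym":29},"u":{"uzm":34,"z":63}},"cae":54,"drw":[[9,38,52,99,86],18,71,[74,0,92,88,53],[84,97,2,82,52,21,99,42]],"otw":[52,[59,67,10],{"a":67,"b":59,"dcy":64,"yd":83},3]}
After op 20 (remove /drw/0/0): {"atb":{"fw":71,"mb":{"aft":85,"fae":70,"ym":29},"u":{"uzm":34,"z":63}},"cae":54,"drw":[[38,52,99,86],18,71,[74,0,92,88,53],[84,97,2,82,52,21,99,42]],"otw":[52,[59,67,10],{"a":67,"b":59,"dcy":64,"yd":83},3]}
Value at /otw/0: 52

Answer: 52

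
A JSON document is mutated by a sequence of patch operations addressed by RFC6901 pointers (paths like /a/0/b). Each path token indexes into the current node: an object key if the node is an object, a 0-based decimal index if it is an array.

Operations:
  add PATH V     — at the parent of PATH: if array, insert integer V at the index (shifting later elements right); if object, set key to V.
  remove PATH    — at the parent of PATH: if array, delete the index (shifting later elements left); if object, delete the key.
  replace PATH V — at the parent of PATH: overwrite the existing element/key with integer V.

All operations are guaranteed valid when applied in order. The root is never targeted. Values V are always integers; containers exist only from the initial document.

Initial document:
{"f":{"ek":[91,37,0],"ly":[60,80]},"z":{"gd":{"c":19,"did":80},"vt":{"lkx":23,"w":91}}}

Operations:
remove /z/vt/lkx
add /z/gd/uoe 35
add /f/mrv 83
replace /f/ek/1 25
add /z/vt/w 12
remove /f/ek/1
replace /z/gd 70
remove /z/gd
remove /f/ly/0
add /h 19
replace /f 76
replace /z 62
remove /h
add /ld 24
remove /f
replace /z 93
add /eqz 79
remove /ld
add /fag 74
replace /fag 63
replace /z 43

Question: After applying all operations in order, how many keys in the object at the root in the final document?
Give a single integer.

Answer: 3

Derivation:
After op 1 (remove /z/vt/lkx): {"f":{"ek":[91,37,0],"ly":[60,80]},"z":{"gd":{"c":19,"did":80},"vt":{"w":91}}}
After op 2 (add /z/gd/uoe 35): {"f":{"ek":[91,37,0],"ly":[60,80]},"z":{"gd":{"c":19,"did":80,"uoe":35},"vt":{"w":91}}}
After op 3 (add /f/mrv 83): {"f":{"ek":[91,37,0],"ly":[60,80],"mrv":83},"z":{"gd":{"c":19,"did":80,"uoe":35},"vt":{"w":91}}}
After op 4 (replace /f/ek/1 25): {"f":{"ek":[91,25,0],"ly":[60,80],"mrv":83},"z":{"gd":{"c":19,"did":80,"uoe":35},"vt":{"w":91}}}
After op 5 (add /z/vt/w 12): {"f":{"ek":[91,25,0],"ly":[60,80],"mrv":83},"z":{"gd":{"c":19,"did":80,"uoe":35},"vt":{"w":12}}}
After op 6 (remove /f/ek/1): {"f":{"ek":[91,0],"ly":[60,80],"mrv":83},"z":{"gd":{"c":19,"did":80,"uoe":35},"vt":{"w":12}}}
After op 7 (replace /z/gd 70): {"f":{"ek":[91,0],"ly":[60,80],"mrv":83},"z":{"gd":70,"vt":{"w":12}}}
After op 8 (remove /z/gd): {"f":{"ek":[91,0],"ly":[60,80],"mrv":83},"z":{"vt":{"w":12}}}
After op 9 (remove /f/ly/0): {"f":{"ek":[91,0],"ly":[80],"mrv":83},"z":{"vt":{"w":12}}}
After op 10 (add /h 19): {"f":{"ek":[91,0],"ly":[80],"mrv":83},"h":19,"z":{"vt":{"w":12}}}
After op 11 (replace /f 76): {"f":76,"h":19,"z":{"vt":{"w":12}}}
After op 12 (replace /z 62): {"f":76,"h":19,"z":62}
After op 13 (remove /h): {"f":76,"z":62}
After op 14 (add /ld 24): {"f":76,"ld":24,"z":62}
After op 15 (remove /f): {"ld":24,"z":62}
After op 16 (replace /z 93): {"ld":24,"z":93}
After op 17 (add /eqz 79): {"eqz":79,"ld":24,"z":93}
After op 18 (remove /ld): {"eqz":79,"z":93}
After op 19 (add /fag 74): {"eqz":79,"fag":74,"z":93}
After op 20 (replace /fag 63): {"eqz":79,"fag":63,"z":93}
After op 21 (replace /z 43): {"eqz":79,"fag":63,"z":43}
Size at the root: 3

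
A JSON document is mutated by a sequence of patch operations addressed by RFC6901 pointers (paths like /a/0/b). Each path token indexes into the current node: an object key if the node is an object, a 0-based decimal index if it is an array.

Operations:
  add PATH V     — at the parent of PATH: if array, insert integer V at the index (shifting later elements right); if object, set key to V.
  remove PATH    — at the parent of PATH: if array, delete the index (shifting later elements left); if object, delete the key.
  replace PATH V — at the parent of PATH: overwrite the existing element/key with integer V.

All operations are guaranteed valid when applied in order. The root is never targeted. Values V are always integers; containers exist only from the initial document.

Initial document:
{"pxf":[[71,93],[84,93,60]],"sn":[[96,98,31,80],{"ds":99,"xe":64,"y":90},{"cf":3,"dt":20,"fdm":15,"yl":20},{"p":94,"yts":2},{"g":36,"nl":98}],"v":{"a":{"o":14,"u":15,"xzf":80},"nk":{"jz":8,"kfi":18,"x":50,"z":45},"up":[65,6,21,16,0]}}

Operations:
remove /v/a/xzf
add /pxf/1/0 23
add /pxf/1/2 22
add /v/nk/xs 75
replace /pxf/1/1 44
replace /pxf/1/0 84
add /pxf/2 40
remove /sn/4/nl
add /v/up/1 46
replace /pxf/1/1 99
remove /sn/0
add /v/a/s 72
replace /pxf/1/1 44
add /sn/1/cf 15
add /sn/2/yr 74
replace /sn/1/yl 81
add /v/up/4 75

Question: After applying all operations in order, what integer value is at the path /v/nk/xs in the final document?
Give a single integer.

Answer: 75

Derivation:
After op 1 (remove /v/a/xzf): {"pxf":[[71,93],[84,93,60]],"sn":[[96,98,31,80],{"ds":99,"xe":64,"y":90},{"cf":3,"dt":20,"fdm":15,"yl":20},{"p":94,"yts":2},{"g":36,"nl":98}],"v":{"a":{"o":14,"u":15},"nk":{"jz":8,"kfi":18,"x":50,"z":45},"up":[65,6,21,16,0]}}
After op 2 (add /pxf/1/0 23): {"pxf":[[71,93],[23,84,93,60]],"sn":[[96,98,31,80],{"ds":99,"xe":64,"y":90},{"cf":3,"dt":20,"fdm":15,"yl":20},{"p":94,"yts":2},{"g":36,"nl":98}],"v":{"a":{"o":14,"u":15},"nk":{"jz":8,"kfi":18,"x":50,"z":45},"up":[65,6,21,16,0]}}
After op 3 (add /pxf/1/2 22): {"pxf":[[71,93],[23,84,22,93,60]],"sn":[[96,98,31,80],{"ds":99,"xe":64,"y":90},{"cf":3,"dt":20,"fdm":15,"yl":20},{"p":94,"yts":2},{"g":36,"nl":98}],"v":{"a":{"o":14,"u":15},"nk":{"jz":8,"kfi":18,"x":50,"z":45},"up":[65,6,21,16,0]}}
After op 4 (add /v/nk/xs 75): {"pxf":[[71,93],[23,84,22,93,60]],"sn":[[96,98,31,80],{"ds":99,"xe":64,"y":90},{"cf":3,"dt":20,"fdm":15,"yl":20},{"p":94,"yts":2},{"g":36,"nl":98}],"v":{"a":{"o":14,"u":15},"nk":{"jz":8,"kfi":18,"x":50,"xs":75,"z":45},"up":[65,6,21,16,0]}}
After op 5 (replace /pxf/1/1 44): {"pxf":[[71,93],[23,44,22,93,60]],"sn":[[96,98,31,80],{"ds":99,"xe":64,"y":90},{"cf":3,"dt":20,"fdm":15,"yl":20},{"p":94,"yts":2},{"g":36,"nl":98}],"v":{"a":{"o":14,"u":15},"nk":{"jz":8,"kfi":18,"x":50,"xs":75,"z":45},"up":[65,6,21,16,0]}}
After op 6 (replace /pxf/1/0 84): {"pxf":[[71,93],[84,44,22,93,60]],"sn":[[96,98,31,80],{"ds":99,"xe":64,"y":90},{"cf":3,"dt":20,"fdm":15,"yl":20},{"p":94,"yts":2},{"g":36,"nl":98}],"v":{"a":{"o":14,"u":15},"nk":{"jz":8,"kfi":18,"x":50,"xs":75,"z":45},"up":[65,6,21,16,0]}}
After op 7 (add /pxf/2 40): {"pxf":[[71,93],[84,44,22,93,60],40],"sn":[[96,98,31,80],{"ds":99,"xe":64,"y":90},{"cf":3,"dt":20,"fdm":15,"yl":20},{"p":94,"yts":2},{"g":36,"nl":98}],"v":{"a":{"o":14,"u":15},"nk":{"jz":8,"kfi":18,"x":50,"xs":75,"z":45},"up":[65,6,21,16,0]}}
After op 8 (remove /sn/4/nl): {"pxf":[[71,93],[84,44,22,93,60],40],"sn":[[96,98,31,80],{"ds":99,"xe":64,"y":90},{"cf":3,"dt":20,"fdm":15,"yl":20},{"p":94,"yts":2},{"g":36}],"v":{"a":{"o":14,"u":15},"nk":{"jz":8,"kfi":18,"x":50,"xs":75,"z":45},"up":[65,6,21,16,0]}}
After op 9 (add /v/up/1 46): {"pxf":[[71,93],[84,44,22,93,60],40],"sn":[[96,98,31,80],{"ds":99,"xe":64,"y":90},{"cf":3,"dt":20,"fdm":15,"yl":20},{"p":94,"yts":2},{"g":36}],"v":{"a":{"o":14,"u":15},"nk":{"jz":8,"kfi":18,"x":50,"xs":75,"z":45},"up":[65,46,6,21,16,0]}}
After op 10 (replace /pxf/1/1 99): {"pxf":[[71,93],[84,99,22,93,60],40],"sn":[[96,98,31,80],{"ds":99,"xe":64,"y":90},{"cf":3,"dt":20,"fdm":15,"yl":20},{"p":94,"yts":2},{"g":36}],"v":{"a":{"o":14,"u":15},"nk":{"jz":8,"kfi":18,"x":50,"xs":75,"z":45},"up":[65,46,6,21,16,0]}}
After op 11 (remove /sn/0): {"pxf":[[71,93],[84,99,22,93,60],40],"sn":[{"ds":99,"xe":64,"y":90},{"cf":3,"dt":20,"fdm":15,"yl":20},{"p":94,"yts":2},{"g":36}],"v":{"a":{"o":14,"u":15},"nk":{"jz":8,"kfi":18,"x":50,"xs":75,"z":45},"up":[65,46,6,21,16,0]}}
After op 12 (add /v/a/s 72): {"pxf":[[71,93],[84,99,22,93,60],40],"sn":[{"ds":99,"xe":64,"y":90},{"cf":3,"dt":20,"fdm":15,"yl":20},{"p":94,"yts":2},{"g":36}],"v":{"a":{"o":14,"s":72,"u":15},"nk":{"jz":8,"kfi":18,"x":50,"xs":75,"z":45},"up":[65,46,6,21,16,0]}}
After op 13 (replace /pxf/1/1 44): {"pxf":[[71,93],[84,44,22,93,60],40],"sn":[{"ds":99,"xe":64,"y":90},{"cf":3,"dt":20,"fdm":15,"yl":20},{"p":94,"yts":2},{"g":36}],"v":{"a":{"o":14,"s":72,"u":15},"nk":{"jz":8,"kfi":18,"x":50,"xs":75,"z":45},"up":[65,46,6,21,16,0]}}
After op 14 (add /sn/1/cf 15): {"pxf":[[71,93],[84,44,22,93,60],40],"sn":[{"ds":99,"xe":64,"y":90},{"cf":15,"dt":20,"fdm":15,"yl":20},{"p":94,"yts":2},{"g":36}],"v":{"a":{"o":14,"s":72,"u":15},"nk":{"jz":8,"kfi":18,"x":50,"xs":75,"z":45},"up":[65,46,6,21,16,0]}}
After op 15 (add /sn/2/yr 74): {"pxf":[[71,93],[84,44,22,93,60],40],"sn":[{"ds":99,"xe":64,"y":90},{"cf":15,"dt":20,"fdm":15,"yl":20},{"p":94,"yr":74,"yts":2},{"g":36}],"v":{"a":{"o":14,"s":72,"u":15},"nk":{"jz":8,"kfi":18,"x":50,"xs":75,"z":45},"up":[65,46,6,21,16,0]}}
After op 16 (replace /sn/1/yl 81): {"pxf":[[71,93],[84,44,22,93,60],40],"sn":[{"ds":99,"xe":64,"y":90},{"cf":15,"dt":20,"fdm":15,"yl":81},{"p":94,"yr":74,"yts":2},{"g":36}],"v":{"a":{"o":14,"s":72,"u":15},"nk":{"jz":8,"kfi":18,"x":50,"xs":75,"z":45},"up":[65,46,6,21,16,0]}}
After op 17 (add /v/up/4 75): {"pxf":[[71,93],[84,44,22,93,60],40],"sn":[{"ds":99,"xe":64,"y":90},{"cf":15,"dt":20,"fdm":15,"yl":81},{"p":94,"yr":74,"yts":2},{"g":36}],"v":{"a":{"o":14,"s":72,"u":15},"nk":{"jz":8,"kfi":18,"x":50,"xs":75,"z":45},"up":[65,46,6,21,75,16,0]}}
Value at /v/nk/xs: 75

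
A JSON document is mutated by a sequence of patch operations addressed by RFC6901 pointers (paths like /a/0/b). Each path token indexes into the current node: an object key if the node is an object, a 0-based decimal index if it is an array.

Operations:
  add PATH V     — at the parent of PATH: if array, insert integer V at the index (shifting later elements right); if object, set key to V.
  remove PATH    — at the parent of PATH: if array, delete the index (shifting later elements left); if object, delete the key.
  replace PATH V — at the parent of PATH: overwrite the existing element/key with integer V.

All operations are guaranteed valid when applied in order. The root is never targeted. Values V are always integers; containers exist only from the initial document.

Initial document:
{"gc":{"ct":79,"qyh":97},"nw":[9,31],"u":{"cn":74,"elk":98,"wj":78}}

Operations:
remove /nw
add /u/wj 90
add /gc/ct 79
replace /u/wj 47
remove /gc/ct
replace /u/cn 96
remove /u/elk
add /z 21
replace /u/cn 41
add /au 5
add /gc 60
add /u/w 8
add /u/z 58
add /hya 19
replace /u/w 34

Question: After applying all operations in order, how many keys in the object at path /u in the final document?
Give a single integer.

After op 1 (remove /nw): {"gc":{"ct":79,"qyh":97},"u":{"cn":74,"elk":98,"wj":78}}
After op 2 (add /u/wj 90): {"gc":{"ct":79,"qyh":97},"u":{"cn":74,"elk":98,"wj":90}}
After op 3 (add /gc/ct 79): {"gc":{"ct":79,"qyh":97},"u":{"cn":74,"elk":98,"wj":90}}
After op 4 (replace /u/wj 47): {"gc":{"ct":79,"qyh":97},"u":{"cn":74,"elk":98,"wj":47}}
After op 5 (remove /gc/ct): {"gc":{"qyh":97},"u":{"cn":74,"elk":98,"wj":47}}
After op 6 (replace /u/cn 96): {"gc":{"qyh":97},"u":{"cn":96,"elk":98,"wj":47}}
After op 7 (remove /u/elk): {"gc":{"qyh":97},"u":{"cn":96,"wj":47}}
After op 8 (add /z 21): {"gc":{"qyh":97},"u":{"cn":96,"wj":47},"z":21}
After op 9 (replace /u/cn 41): {"gc":{"qyh":97},"u":{"cn":41,"wj":47},"z":21}
After op 10 (add /au 5): {"au":5,"gc":{"qyh":97},"u":{"cn":41,"wj":47},"z":21}
After op 11 (add /gc 60): {"au":5,"gc":60,"u":{"cn":41,"wj":47},"z":21}
After op 12 (add /u/w 8): {"au":5,"gc":60,"u":{"cn":41,"w":8,"wj":47},"z":21}
After op 13 (add /u/z 58): {"au":5,"gc":60,"u":{"cn":41,"w":8,"wj":47,"z":58},"z":21}
After op 14 (add /hya 19): {"au":5,"gc":60,"hya":19,"u":{"cn":41,"w":8,"wj":47,"z":58},"z":21}
After op 15 (replace /u/w 34): {"au":5,"gc":60,"hya":19,"u":{"cn":41,"w":34,"wj":47,"z":58},"z":21}
Size at path /u: 4

Answer: 4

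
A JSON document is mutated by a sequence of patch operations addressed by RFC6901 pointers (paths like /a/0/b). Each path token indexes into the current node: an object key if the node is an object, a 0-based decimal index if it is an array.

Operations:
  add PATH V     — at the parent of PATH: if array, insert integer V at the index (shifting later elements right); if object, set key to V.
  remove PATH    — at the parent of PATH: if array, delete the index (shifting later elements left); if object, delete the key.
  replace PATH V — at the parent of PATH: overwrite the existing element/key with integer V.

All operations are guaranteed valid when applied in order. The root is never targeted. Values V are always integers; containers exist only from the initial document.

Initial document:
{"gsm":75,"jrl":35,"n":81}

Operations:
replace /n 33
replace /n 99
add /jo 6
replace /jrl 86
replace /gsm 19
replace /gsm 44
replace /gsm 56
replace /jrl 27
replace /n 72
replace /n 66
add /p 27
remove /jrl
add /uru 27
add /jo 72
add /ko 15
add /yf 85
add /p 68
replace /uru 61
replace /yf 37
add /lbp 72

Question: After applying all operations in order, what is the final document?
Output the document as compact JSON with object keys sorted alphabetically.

Answer: {"gsm":56,"jo":72,"ko":15,"lbp":72,"n":66,"p":68,"uru":61,"yf":37}

Derivation:
After op 1 (replace /n 33): {"gsm":75,"jrl":35,"n":33}
After op 2 (replace /n 99): {"gsm":75,"jrl":35,"n":99}
After op 3 (add /jo 6): {"gsm":75,"jo":6,"jrl":35,"n":99}
After op 4 (replace /jrl 86): {"gsm":75,"jo":6,"jrl":86,"n":99}
After op 5 (replace /gsm 19): {"gsm":19,"jo":6,"jrl":86,"n":99}
After op 6 (replace /gsm 44): {"gsm":44,"jo":6,"jrl":86,"n":99}
After op 7 (replace /gsm 56): {"gsm":56,"jo":6,"jrl":86,"n":99}
After op 8 (replace /jrl 27): {"gsm":56,"jo":6,"jrl":27,"n":99}
After op 9 (replace /n 72): {"gsm":56,"jo":6,"jrl":27,"n":72}
After op 10 (replace /n 66): {"gsm":56,"jo":6,"jrl":27,"n":66}
After op 11 (add /p 27): {"gsm":56,"jo":6,"jrl":27,"n":66,"p":27}
After op 12 (remove /jrl): {"gsm":56,"jo":6,"n":66,"p":27}
After op 13 (add /uru 27): {"gsm":56,"jo":6,"n":66,"p":27,"uru":27}
After op 14 (add /jo 72): {"gsm":56,"jo":72,"n":66,"p":27,"uru":27}
After op 15 (add /ko 15): {"gsm":56,"jo":72,"ko":15,"n":66,"p":27,"uru":27}
After op 16 (add /yf 85): {"gsm":56,"jo":72,"ko":15,"n":66,"p":27,"uru":27,"yf":85}
After op 17 (add /p 68): {"gsm":56,"jo":72,"ko":15,"n":66,"p":68,"uru":27,"yf":85}
After op 18 (replace /uru 61): {"gsm":56,"jo":72,"ko":15,"n":66,"p":68,"uru":61,"yf":85}
After op 19 (replace /yf 37): {"gsm":56,"jo":72,"ko":15,"n":66,"p":68,"uru":61,"yf":37}
After op 20 (add /lbp 72): {"gsm":56,"jo":72,"ko":15,"lbp":72,"n":66,"p":68,"uru":61,"yf":37}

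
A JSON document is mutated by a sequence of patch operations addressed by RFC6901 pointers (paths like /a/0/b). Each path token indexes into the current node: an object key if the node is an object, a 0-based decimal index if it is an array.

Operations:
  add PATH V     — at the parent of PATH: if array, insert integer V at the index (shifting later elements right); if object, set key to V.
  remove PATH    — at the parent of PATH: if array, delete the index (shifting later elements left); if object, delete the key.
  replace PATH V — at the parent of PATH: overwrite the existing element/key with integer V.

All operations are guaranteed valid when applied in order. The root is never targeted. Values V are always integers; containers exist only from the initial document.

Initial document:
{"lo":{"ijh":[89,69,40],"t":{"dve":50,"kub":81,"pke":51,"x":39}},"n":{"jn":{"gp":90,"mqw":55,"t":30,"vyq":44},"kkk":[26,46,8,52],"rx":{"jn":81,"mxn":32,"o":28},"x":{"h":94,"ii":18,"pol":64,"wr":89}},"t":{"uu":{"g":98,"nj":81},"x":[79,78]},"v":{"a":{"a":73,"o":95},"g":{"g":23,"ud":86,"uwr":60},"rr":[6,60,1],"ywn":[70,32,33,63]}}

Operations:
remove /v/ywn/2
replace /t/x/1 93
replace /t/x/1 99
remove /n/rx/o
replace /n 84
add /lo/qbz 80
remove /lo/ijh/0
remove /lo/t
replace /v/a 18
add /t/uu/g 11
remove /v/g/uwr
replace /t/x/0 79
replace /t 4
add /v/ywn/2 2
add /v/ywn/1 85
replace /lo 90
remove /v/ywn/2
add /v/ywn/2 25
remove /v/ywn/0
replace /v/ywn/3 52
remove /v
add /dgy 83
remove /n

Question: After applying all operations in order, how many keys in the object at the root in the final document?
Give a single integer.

Answer: 3

Derivation:
After op 1 (remove /v/ywn/2): {"lo":{"ijh":[89,69,40],"t":{"dve":50,"kub":81,"pke":51,"x":39}},"n":{"jn":{"gp":90,"mqw":55,"t":30,"vyq":44},"kkk":[26,46,8,52],"rx":{"jn":81,"mxn":32,"o":28},"x":{"h":94,"ii":18,"pol":64,"wr":89}},"t":{"uu":{"g":98,"nj":81},"x":[79,78]},"v":{"a":{"a":73,"o":95},"g":{"g":23,"ud":86,"uwr":60},"rr":[6,60,1],"ywn":[70,32,63]}}
After op 2 (replace /t/x/1 93): {"lo":{"ijh":[89,69,40],"t":{"dve":50,"kub":81,"pke":51,"x":39}},"n":{"jn":{"gp":90,"mqw":55,"t":30,"vyq":44},"kkk":[26,46,8,52],"rx":{"jn":81,"mxn":32,"o":28},"x":{"h":94,"ii":18,"pol":64,"wr":89}},"t":{"uu":{"g":98,"nj":81},"x":[79,93]},"v":{"a":{"a":73,"o":95},"g":{"g":23,"ud":86,"uwr":60},"rr":[6,60,1],"ywn":[70,32,63]}}
After op 3 (replace /t/x/1 99): {"lo":{"ijh":[89,69,40],"t":{"dve":50,"kub":81,"pke":51,"x":39}},"n":{"jn":{"gp":90,"mqw":55,"t":30,"vyq":44},"kkk":[26,46,8,52],"rx":{"jn":81,"mxn":32,"o":28},"x":{"h":94,"ii":18,"pol":64,"wr":89}},"t":{"uu":{"g":98,"nj":81},"x":[79,99]},"v":{"a":{"a":73,"o":95},"g":{"g":23,"ud":86,"uwr":60},"rr":[6,60,1],"ywn":[70,32,63]}}
After op 4 (remove /n/rx/o): {"lo":{"ijh":[89,69,40],"t":{"dve":50,"kub":81,"pke":51,"x":39}},"n":{"jn":{"gp":90,"mqw":55,"t":30,"vyq":44},"kkk":[26,46,8,52],"rx":{"jn":81,"mxn":32},"x":{"h":94,"ii":18,"pol":64,"wr":89}},"t":{"uu":{"g":98,"nj":81},"x":[79,99]},"v":{"a":{"a":73,"o":95},"g":{"g":23,"ud":86,"uwr":60},"rr":[6,60,1],"ywn":[70,32,63]}}
After op 5 (replace /n 84): {"lo":{"ijh":[89,69,40],"t":{"dve":50,"kub":81,"pke":51,"x":39}},"n":84,"t":{"uu":{"g":98,"nj":81},"x":[79,99]},"v":{"a":{"a":73,"o":95},"g":{"g":23,"ud":86,"uwr":60},"rr":[6,60,1],"ywn":[70,32,63]}}
After op 6 (add /lo/qbz 80): {"lo":{"ijh":[89,69,40],"qbz":80,"t":{"dve":50,"kub":81,"pke":51,"x":39}},"n":84,"t":{"uu":{"g":98,"nj":81},"x":[79,99]},"v":{"a":{"a":73,"o":95},"g":{"g":23,"ud":86,"uwr":60},"rr":[6,60,1],"ywn":[70,32,63]}}
After op 7 (remove /lo/ijh/0): {"lo":{"ijh":[69,40],"qbz":80,"t":{"dve":50,"kub":81,"pke":51,"x":39}},"n":84,"t":{"uu":{"g":98,"nj":81},"x":[79,99]},"v":{"a":{"a":73,"o":95},"g":{"g":23,"ud":86,"uwr":60},"rr":[6,60,1],"ywn":[70,32,63]}}
After op 8 (remove /lo/t): {"lo":{"ijh":[69,40],"qbz":80},"n":84,"t":{"uu":{"g":98,"nj":81},"x":[79,99]},"v":{"a":{"a":73,"o":95},"g":{"g":23,"ud":86,"uwr":60},"rr":[6,60,1],"ywn":[70,32,63]}}
After op 9 (replace /v/a 18): {"lo":{"ijh":[69,40],"qbz":80},"n":84,"t":{"uu":{"g":98,"nj":81},"x":[79,99]},"v":{"a":18,"g":{"g":23,"ud":86,"uwr":60},"rr":[6,60,1],"ywn":[70,32,63]}}
After op 10 (add /t/uu/g 11): {"lo":{"ijh":[69,40],"qbz":80},"n":84,"t":{"uu":{"g":11,"nj":81},"x":[79,99]},"v":{"a":18,"g":{"g":23,"ud":86,"uwr":60},"rr":[6,60,1],"ywn":[70,32,63]}}
After op 11 (remove /v/g/uwr): {"lo":{"ijh":[69,40],"qbz":80},"n":84,"t":{"uu":{"g":11,"nj":81},"x":[79,99]},"v":{"a":18,"g":{"g":23,"ud":86},"rr":[6,60,1],"ywn":[70,32,63]}}
After op 12 (replace /t/x/0 79): {"lo":{"ijh":[69,40],"qbz":80},"n":84,"t":{"uu":{"g":11,"nj":81},"x":[79,99]},"v":{"a":18,"g":{"g":23,"ud":86},"rr":[6,60,1],"ywn":[70,32,63]}}
After op 13 (replace /t 4): {"lo":{"ijh":[69,40],"qbz":80},"n":84,"t":4,"v":{"a":18,"g":{"g":23,"ud":86},"rr":[6,60,1],"ywn":[70,32,63]}}
After op 14 (add /v/ywn/2 2): {"lo":{"ijh":[69,40],"qbz":80},"n":84,"t":4,"v":{"a":18,"g":{"g":23,"ud":86},"rr":[6,60,1],"ywn":[70,32,2,63]}}
After op 15 (add /v/ywn/1 85): {"lo":{"ijh":[69,40],"qbz":80},"n":84,"t":4,"v":{"a":18,"g":{"g":23,"ud":86},"rr":[6,60,1],"ywn":[70,85,32,2,63]}}
After op 16 (replace /lo 90): {"lo":90,"n":84,"t":4,"v":{"a":18,"g":{"g":23,"ud":86},"rr":[6,60,1],"ywn":[70,85,32,2,63]}}
After op 17 (remove /v/ywn/2): {"lo":90,"n":84,"t":4,"v":{"a":18,"g":{"g":23,"ud":86},"rr":[6,60,1],"ywn":[70,85,2,63]}}
After op 18 (add /v/ywn/2 25): {"lo":90,"n":84,"t":4,"v":{"a":18,"g":{"g":23,"ud":86},"rr":[6,60,1],"ywn":[70,85,25,2,63]}}
After op 19 (remove /v/ywn/0): {"lo":90,"n":84,"t":4,"v":{"a":18,"g":{"g":23,"ud":86},"rr":[6,60,1],"ywn":[85,25,2,63]}}
After op 20 (replace /v/ywn/3 52): {"lo":90,"n":84,"t":4,"v":{"a":18,"g":{"g":23,"ud":86},"rr":[6,60,1],"ywn":[85,25,2,52]}}
After op 21 (remove /v): {"lo":90,"n":84,"t":4}
After op 22 (add /dgy 83): {"dgy":83,"lo":90,"n":84,"t":4}
After op 23 (remove /n): {"dgy":83,"lo":90,"t":4}
Size at the root: 3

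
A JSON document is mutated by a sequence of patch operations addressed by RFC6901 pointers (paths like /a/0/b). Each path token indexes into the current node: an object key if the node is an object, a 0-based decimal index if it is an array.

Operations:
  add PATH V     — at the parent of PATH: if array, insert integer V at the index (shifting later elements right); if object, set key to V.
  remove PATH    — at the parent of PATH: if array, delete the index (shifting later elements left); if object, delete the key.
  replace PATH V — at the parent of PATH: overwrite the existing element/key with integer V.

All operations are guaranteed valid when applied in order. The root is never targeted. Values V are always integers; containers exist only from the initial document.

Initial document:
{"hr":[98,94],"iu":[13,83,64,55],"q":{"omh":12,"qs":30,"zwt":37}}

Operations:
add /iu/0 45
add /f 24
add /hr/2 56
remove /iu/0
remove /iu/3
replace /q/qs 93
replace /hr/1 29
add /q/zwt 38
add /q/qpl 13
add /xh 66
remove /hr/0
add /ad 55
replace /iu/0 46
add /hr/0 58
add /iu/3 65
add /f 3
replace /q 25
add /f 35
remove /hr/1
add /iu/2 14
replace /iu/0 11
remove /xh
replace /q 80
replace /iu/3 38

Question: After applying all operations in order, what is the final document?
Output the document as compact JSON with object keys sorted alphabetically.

After op 1 (add /iu/0 45): {"hr":[98,94],"iu":[45,13,83,64,55],"q":{"omh":12,"qs":30,"zwt":37}}
After op 2 (add /f 24): {"f":24,"hr":[98,94],"iu":[45,13,83,64,55],"q":{"omh":12,"qs":30,"zwt":37}}
After op 3 (add /hr/2 56): {"f":24,"hr":[98,94,56],"iu":[45,13,83,64,55],"q":{"omh":12,"qs":30,"zwt":37}}
After op 4 (remove /iu/0): {"f":24,"hr":[98,94,56],"iu":[13,83,64,55],"q":{"omh":12,"qs":30,"zwt":37}}
After op 5 (remove /iu/3): {"f":24,"hr":[98,94,56],"iu":[13,83,64],"q":{"omh":12,"qs":30,"zwt":37}}
After op 6 (replace /q/qs 93): {"f":24,"hr":[98,94,56],"iu":[13,83,64],"q":{"omh":12,"qs":93,"zwt":37}}
After op 7 (replace /hr/1 29): {"f":24,"hr":[98,29,56],"iu":[13,83,64],"q":{"omh":12,"qs":93,"zwt":37}}
After op 8 (add /q/zwt 38): {"f":24,"hr":[98,29,56],"iu":[13,83,64],"q":{"omh":12,"qs":93,"zwt":38}}
After op 9 (add /q/qpl 13): {"f":24,"hr":[98,29,56],"iu":[13,83,64],"q":{"omh":12,"qpl":13,"qs":93,"zwt":38}}
After op 10 (add /xh 66): {"f":24,"hr":[98,29,56],"iu":[13,83,64],"q":{"omh":12,"qpl":13,"qs":93,"zwt":38},"xh":66}
After op 11 (remove /hr/0): {"f":24,"hr":[29,56],"iu":[13,83,64],"q":{"omh":12,"qpl":13,"qs":93,"zwt":38},"xh":66}
After op 12 (add /ad 55): {"ad":55,"f":24,"hr":[29,56],"iu":[13,83,64],"q":{"omh":12,"qpl":13,"qs":93,"zwt":38},"xh":66}
After op 13 (replace /iu/0 46): {"ad":55,"f":24,"hr":[29,56],"iu":[46,83,64],"q":{"omh":12,"qpl":13,"qs":93,"zwt":38},"xh":66}
After op 14 (add /hr/0 58): {"ad":55,"f":24,"hr":[58,29,56],"iu":[46,83,64],"q":{"omh":12,"qpl":13,"qs":93,"zwt":38},"xh":66}
After op 15 (add /iu/3 65): {"ad":55,"f":24,"hr":[58,29,56],"iu":[46,83,64,65],"q":{"omh":12,"qpl":13,"qs":93,"zwt":38},"xh":66}
After op 16 (add /f 3): {"ad":55,"f":3,"hr":[58,29,56],"iu":[46,83,64,65],"q":{"omh":12,"qpl":13,"qs":93,"zwt":38},"xh":66}
After op 17 (replace /q 25): {"ad":55,"f":3,"hr":[58,29,56],"iu":[46,83,64,65],"q":25,"xh":66}
After op 18 (add /f 35): {"ad":55,"f":35,"hr":[58,29,56],"iu":[46,83,64,65],"q":25,"xh":66}
After op 19 (remove /hr/1): {"ad":55,"f":35,"hr":[58,56],"iu":[46,83,64,65],"q":25,"xh":66}
After op 20 (add /iu/2 14): {"ad":55,"f":35,"hr":[58,56],"iu":[46,83,14,64,65],"q":25,"xh":66}
After op 21 (replace /iu/0 11): {"ad":55,"f":35,"hr":[58,56],"iu":[11,83,14,64,65],"q":25,"xh":66}
After op 22 (remove /xh): {"ad":55,"f":35,"hr":[58,56],"iu":[11,83,14,64,65],"q":25}
After op 23 (replace /q 80): {"ad":55,"f":35,"hr":[58,56],"iu":[11,83,14,64,65],"q":80}
After op 24 (replace /iu/3 38): {"ad":55,"f":35,"hr":[58,56],"iu":[11,83,14,38,65],"q":80}

Answer: {"ad":55,"f":35,"hr":[58,56],"iu":[11,83,14,38,65],"q":80}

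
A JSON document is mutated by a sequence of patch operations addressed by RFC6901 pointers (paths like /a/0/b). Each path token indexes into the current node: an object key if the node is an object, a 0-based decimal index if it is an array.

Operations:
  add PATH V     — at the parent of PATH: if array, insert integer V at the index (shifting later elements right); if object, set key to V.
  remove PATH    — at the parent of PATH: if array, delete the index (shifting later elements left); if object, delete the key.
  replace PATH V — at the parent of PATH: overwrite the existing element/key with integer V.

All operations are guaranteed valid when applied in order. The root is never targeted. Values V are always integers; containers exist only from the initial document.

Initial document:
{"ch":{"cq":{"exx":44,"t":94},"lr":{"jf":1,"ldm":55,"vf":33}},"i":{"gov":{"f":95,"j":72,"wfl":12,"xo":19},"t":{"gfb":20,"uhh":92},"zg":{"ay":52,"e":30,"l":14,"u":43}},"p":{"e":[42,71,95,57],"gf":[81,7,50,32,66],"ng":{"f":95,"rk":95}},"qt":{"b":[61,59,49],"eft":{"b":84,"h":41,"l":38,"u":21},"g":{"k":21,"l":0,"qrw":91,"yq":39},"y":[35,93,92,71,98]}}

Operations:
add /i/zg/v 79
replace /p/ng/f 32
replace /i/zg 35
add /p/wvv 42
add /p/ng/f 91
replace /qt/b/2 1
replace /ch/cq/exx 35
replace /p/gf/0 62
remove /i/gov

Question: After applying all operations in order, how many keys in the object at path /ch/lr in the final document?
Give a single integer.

Answer: 3

Derivation:
After op 1 (add /i/zg/v 79): {"ch":{"cq":{"exx":44,"t":94},"lr":{"jf":1,"ldm":55,"vf":33}},"i":{"gov":{"f":95,"j":72,"wfl":12,"xo":19},"t":{"gfb":20,"uhh":92},"zg":{"ay":52,"e":30,"l":14,"u":43,"v":79}},"p":{"e":[42,71,95,57],"gf":[81,7,50,32,66],"ng":{"f":95,"rk":95}},"qt":{"b":[61,59,49],"eft":{"b":84,"h":41,"l":38,"u":21},"g":{"k":21,"l":0,"qrw":91,"yq":39},"y":[35,93,92,71,98]}}
After op 2 (replace /p/ng/f 32): {"ch":{"cq":{"exx":44,"t":94},"lr":{"jf":1,"ldm":55,"vf":33}},"i":{"gov":{"f":95,"j":72,"wfl":12,"xo":19},"t":{"gfb":20,"uhh":92},"zg":{"ay":52,"e":30,"l":14,"u":43,"v":79}},"p":{"e":[42,71,95,57],"gf":[81,7,50,32,66],"ng":{"f":32,"rk":95}},"qt":{"b":[61,59,49],"eft":{"b":84,"h":41,"l":38,"u":21},"g":{"k":21,"l":0,"qrw":91,"yq":39},"y":[35,93,92,71,98]}}
After op 3 (replace /i/zg 35): {"ch":{"cq":{"exx":44,"t":94},"lr":{"jf":1,"ldm":55,"vf":33}},"i":{"gov":{"f":95,"j":72,"wfl":12,"xo":19},"t":{"gfb":20,"uhh":92},"zg":35},"p":{"e":[42,71,95,57],"gf":[81,7,50,32,66],"ng":{"f":32,"rk":95}},"qt":{"b":[61,59,49],"eft":{"b":84,"h":41,"l":38,"u":21},"g":{"k":21,"l":0,"qrw":91,"yq":39},"y":[35,93,92,71,98]}}
After op 4 (add /p/wvv 42): {"ch":{"cq":{"exx":44,"t":94},"lr":{"jf":1,"ldm":55,"vf":33}},"i":{"gov":{"f":95,"j":72,"wfl":12,"xo":19},"t":{"gfb":20,"uhh":92},"zg":35},"p":{"e":[42,71,95,57],"gf":[81,7,50,32,66],"ng":{"f":32,"rk":95},"wvv":42},"qt":{"b":[61,59,49],"eft":{"b":84,"h":41,"l":38,"u":21},"g":{"k":21,"l":0,"qrw":91,"yq":39},"y":[35,93,92,71,98]}}
After op 5 (add /p/ng/f 91): {"ch":{"cq":{"exx":44,"t":94},"lr":{"jf":1,"ldm":55,"vf":33}},"i":{"gov":{"f":95,"j":72,"wfl":12,"xo":19},"t":{"gfb":20,"uhh":92},"zg":35},"p":{"e":[42,71,95,57],"gf":[81,7,50,32,66],"ng":{"f":91,"rk":95},"wvv":42},"qt":{"b":[61,59,49],"eft":{"b":84,"h":41,"l":38,"u":21},"g":{"k":21,"l":0,"qrw":91,"yq":39},"y":[35,93,92,71,98]}}
After op 6 (replace /qt/b/2 1): {"ch":{"cq":{"exx":44,"t":94},"lr":{"jf":1,"ldm":55,"vf":33}},"i":{"gov":{"f":95,"j":72,"wfl":12,"xo":19},"t":{"gfb":20,"uhh":92},"zg":35},"p":{"e":[42,71,95,57],"gf":[81,7,50,32,66],"ng":{"f":91,"rk":95},"wvv":42},"qt":{"b":[61,59,1],"eft":{"b":84,"h":41,"l":38,"u":21},"g":{"k":21,"l":0,"qrw":91,"yq":39},"y":[35,93,92,71,98]}}
After op 7 (replace /ch/cq/exx 35): {"ch":{"cq":{"exx":35,"t":94},"lr":{"jf":1,"ldm":55,"vf":33}},"i":{"gov":{"f":95,"j":72,"wfl":12,"xo":19},"t":{"gfb":20,"uhh":92},"zg":35},"p":{"e":[42,71,95,57],"gf":[81,7,50,32,66],"ng":{"f":91,"rk":95},"wvv":42},"qt":{"b":[61,59,1],"eft":{"b":84,"h":41,"l":38,"u":21},"g":{"k":21,"l":0,"qrw":91,"yq":39},"y":[35,93,92,71,98]}}
After op 8 (replace /p/gf/0 62): {"ch":{"cq":{"exx":35,"t":94},"lr":{"jf":1,"ldm":55,"vf":33}},"i":{"gov":{"f":95,"j":72,"wfl":12,"xo":19},"t":{"gfb":20,"uhh":92},"zg":35},"p":{"e":[42,71,95,57],"gf":[62,7,50,32,66],"ng":{"f":91,"rk":95},"wvv":42},"qt":{"b":[61,59,1],"eft":{"b":84,"h":41,"l":38,"u":21},"g":{"k":21,"l":0,"qrw":91,"yq":39},"y":[35,93,92,71,98]}}
After op 9 (remove /i/gov): {"ch":{"cq":{"exx":35,"t":94},"lr":{"jf":1,"ldm":55,"vf":33}},"i":{"t":{"gfb":20,"uhh":92},"zg":35},"p":{"e":[42,71,95,57],"gf":[62,7,50,32,66],"ng":{"f":91,"rk":95},"wvv":42},"qt":{"b":[61,59,1],"eft":{"b":84,"h":41,"l":38,"u":21},"g":{"k":21,"l":0,"qrw":91,"yq":39},"y":[35,93,92,71,98]}}
Size at path /ch/lr: 3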